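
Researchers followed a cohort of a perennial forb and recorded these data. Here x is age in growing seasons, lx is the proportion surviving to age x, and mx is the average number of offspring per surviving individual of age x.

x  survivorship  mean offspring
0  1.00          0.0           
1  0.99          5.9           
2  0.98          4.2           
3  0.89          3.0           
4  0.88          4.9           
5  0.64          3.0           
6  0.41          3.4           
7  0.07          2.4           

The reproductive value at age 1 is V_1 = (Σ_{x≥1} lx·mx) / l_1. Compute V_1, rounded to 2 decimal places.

lx·mx for x ≥ 1: 5.841, 4.116, 2.67, 4.312, 1.92, 1.394, 0.168 → sum = 20.421
V_1 = 20.421 / l_1 = 20.421 / 0.99 = 20.627273… → 20.63

20.63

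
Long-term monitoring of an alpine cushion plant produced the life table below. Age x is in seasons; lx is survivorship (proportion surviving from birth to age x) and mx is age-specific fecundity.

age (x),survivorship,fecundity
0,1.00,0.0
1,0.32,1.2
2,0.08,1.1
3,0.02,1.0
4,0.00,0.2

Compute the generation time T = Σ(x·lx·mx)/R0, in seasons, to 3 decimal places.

lx·mx: 0, 0.384, 0.088, 0.02, 0 → R0 = 0.492
x·lx·mx: 0, 0.384, 0.176, 0.06, 0 → Σ = 0.62
T = 0.62 / 0.492 = 1.260163… → 1.260

1.260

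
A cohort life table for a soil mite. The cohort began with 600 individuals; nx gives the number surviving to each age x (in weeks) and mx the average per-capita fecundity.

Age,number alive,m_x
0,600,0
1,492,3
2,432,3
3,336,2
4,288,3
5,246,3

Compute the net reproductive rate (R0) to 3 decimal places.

8.410

lx = nx/n0 = nx/600: 1, 0.82, 0.72, 0.56, 0.48, 0.41
lx·mx by age: 0, 2.46, 2.16, 1.12, 1.44, 1.23
R0 = Σ lx·mx = 8.41 → 8.410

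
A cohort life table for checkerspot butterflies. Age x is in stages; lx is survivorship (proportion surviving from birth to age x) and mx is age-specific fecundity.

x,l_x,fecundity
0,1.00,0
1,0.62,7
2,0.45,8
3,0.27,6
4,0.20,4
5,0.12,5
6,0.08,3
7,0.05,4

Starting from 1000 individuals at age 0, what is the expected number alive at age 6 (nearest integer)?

Expected survivors = N0 · l_6 = 1000 × 0.08 = 80 → 80

80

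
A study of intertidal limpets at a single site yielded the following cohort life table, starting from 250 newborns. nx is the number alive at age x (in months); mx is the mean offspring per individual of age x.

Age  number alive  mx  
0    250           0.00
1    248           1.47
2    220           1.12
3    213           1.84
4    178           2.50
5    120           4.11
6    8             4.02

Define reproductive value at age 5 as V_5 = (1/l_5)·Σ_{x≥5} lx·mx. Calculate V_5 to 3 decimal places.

4.378

lx = nx/n0 = nx/250: 1, 0.992, 0.88, 0.852, 0.712, 0.48, 0.032
lx·mx for x ≥ 5: 1.9728, 0.12864 → sum = 2.10144
V_5 = 2.10144 / l_5 = 2.10144 / 0.48 = 4.378 → 4.378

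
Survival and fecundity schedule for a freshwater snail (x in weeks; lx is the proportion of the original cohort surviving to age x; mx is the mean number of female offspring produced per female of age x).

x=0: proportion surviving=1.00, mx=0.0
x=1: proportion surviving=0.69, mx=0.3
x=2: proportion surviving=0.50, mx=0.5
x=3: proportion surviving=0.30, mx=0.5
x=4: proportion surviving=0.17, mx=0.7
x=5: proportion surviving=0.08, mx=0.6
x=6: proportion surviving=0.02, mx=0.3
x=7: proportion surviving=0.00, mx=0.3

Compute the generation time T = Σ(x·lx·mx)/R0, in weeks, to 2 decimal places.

lx·mx: 0, 0.207, 0.25, 0.15, 0.119, 0.048, 0.006, 0 → R0 = 0.78
x·lx·mx: 0, 0.207, 0.5, 0.45, 0.476, 0.24, 0.036, 0 → Σ = 1.909
T = 1.909 / 0.78 = 2.447436… → 2.45

2.45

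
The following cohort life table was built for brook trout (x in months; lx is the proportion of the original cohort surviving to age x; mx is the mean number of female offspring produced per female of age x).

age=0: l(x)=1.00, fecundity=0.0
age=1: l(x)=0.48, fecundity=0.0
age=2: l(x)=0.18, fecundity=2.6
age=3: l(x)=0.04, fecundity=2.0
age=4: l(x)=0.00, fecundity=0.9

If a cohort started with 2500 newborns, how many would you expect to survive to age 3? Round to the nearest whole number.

Expected survivors = N0 · l_3 = 2500 × 0.04 = 100 → 100

100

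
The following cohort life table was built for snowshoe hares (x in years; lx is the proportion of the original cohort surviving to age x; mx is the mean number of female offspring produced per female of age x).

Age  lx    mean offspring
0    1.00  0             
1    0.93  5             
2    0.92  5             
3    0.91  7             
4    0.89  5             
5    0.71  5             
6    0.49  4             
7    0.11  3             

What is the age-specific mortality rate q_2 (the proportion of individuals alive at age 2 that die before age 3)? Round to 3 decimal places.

q_2 = (l_2 − l_3) / l_2 = (0.92 − 0.91) / 0.92
     = 0.01 / 0.92 = 0.01087… → 0.011

0.011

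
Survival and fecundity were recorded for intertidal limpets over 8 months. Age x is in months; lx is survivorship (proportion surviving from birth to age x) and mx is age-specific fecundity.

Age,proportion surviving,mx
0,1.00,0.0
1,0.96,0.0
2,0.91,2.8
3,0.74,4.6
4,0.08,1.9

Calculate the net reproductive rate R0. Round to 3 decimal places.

6.104

lx·mx by age: 0, 0, 2.548, 3.404, 0.152
R0 = Σ lx·mx = 6.104 → 6.104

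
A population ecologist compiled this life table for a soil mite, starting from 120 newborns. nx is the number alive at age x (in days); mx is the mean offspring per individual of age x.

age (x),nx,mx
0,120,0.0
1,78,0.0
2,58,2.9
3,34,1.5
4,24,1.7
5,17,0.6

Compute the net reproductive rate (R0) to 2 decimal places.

2.25

lx = nx/n0 = nx/120: 1, 0.65, 0.48333…, 0.28333…, 0.2, 0.14167…
lx·mx by age: 0, 0, 1.401667…, 0.425…, 0.34, 0.085…
R0 = Σ lx·mx = 2.251667… → 2.25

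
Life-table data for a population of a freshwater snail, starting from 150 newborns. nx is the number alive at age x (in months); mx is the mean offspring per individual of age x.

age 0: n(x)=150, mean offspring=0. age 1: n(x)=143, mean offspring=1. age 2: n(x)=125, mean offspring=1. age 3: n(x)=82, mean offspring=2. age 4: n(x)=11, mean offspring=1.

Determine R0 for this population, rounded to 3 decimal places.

lx = nx/n0 = nx/150: 1, 0.95333…, 0.83333…, 0.54667…, 0.07333…
lx·mx by age: 0, 0.953333…, 0.833333…, 1.093333…, 0.073333…
R0 = Σ lx·mx = 2.953333… → 2.953

2.953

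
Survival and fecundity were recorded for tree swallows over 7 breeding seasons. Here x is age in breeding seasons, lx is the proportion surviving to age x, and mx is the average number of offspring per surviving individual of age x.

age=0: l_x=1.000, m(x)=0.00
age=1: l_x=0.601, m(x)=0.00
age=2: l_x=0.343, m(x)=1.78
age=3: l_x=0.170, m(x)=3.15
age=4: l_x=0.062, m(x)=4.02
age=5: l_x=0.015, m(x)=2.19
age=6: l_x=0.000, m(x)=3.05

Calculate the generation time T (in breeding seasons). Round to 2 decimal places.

2.79

lx·mx: 0, 0, 0.61054, 0.5355, 0.24924, 0.03285, 0 → R0 = 1.42813
x·lx·mx: 0, 0, 1.22108, 1.6065, 0.99696, 0.16425, 0 → Σ = 3.98879
T = 3.98879 / 1.42813 = 2.793016… → 2.79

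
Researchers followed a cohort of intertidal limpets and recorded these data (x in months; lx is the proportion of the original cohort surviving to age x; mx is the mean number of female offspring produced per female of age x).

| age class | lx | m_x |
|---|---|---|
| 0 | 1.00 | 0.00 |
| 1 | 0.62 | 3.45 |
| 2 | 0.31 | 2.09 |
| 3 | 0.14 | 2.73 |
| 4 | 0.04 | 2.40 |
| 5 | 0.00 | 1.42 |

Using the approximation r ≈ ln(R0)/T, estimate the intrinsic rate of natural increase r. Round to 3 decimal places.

R0 = Σ lx·mx = 0 + 2.139 + 0.6479 + 0.3822 + 0.096 + 0 = 3.2651
Σ x·lx·mx = 4.9654; T = 4.9654/3.2651 = 1.52075…
r ≈ ln(R0)/T = ln(3.2651)/1.52075… = 0.7781… → 0.778

0.778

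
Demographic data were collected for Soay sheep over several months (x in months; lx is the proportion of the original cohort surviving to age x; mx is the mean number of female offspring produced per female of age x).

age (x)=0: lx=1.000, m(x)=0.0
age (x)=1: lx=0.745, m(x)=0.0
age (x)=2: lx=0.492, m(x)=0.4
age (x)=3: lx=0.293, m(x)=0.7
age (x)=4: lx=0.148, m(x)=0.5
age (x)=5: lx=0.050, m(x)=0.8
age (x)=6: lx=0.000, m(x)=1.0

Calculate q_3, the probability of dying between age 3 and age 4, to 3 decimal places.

0.495

q_3 = (l_3 − l_4) / l_3 = (0.293 − 0.148) / 0.293
     = 0.145 / 0.293 = 0.494881… → 0.495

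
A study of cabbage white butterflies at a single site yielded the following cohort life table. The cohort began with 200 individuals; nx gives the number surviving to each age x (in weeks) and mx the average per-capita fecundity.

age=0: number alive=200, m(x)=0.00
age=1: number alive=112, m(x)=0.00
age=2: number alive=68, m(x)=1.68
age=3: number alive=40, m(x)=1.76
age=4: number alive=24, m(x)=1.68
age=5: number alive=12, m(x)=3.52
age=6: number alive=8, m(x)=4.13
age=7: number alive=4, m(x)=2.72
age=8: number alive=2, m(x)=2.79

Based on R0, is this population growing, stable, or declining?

lx = nx/n0 = nx/200: 1, 0.56, 0.34, 0.2, 0.12, 0.06, 0.04, 0.02, 0.01
R0 = Σ lx·mx = 0 + 0 + 0.5712 + 0.352 + 0.2016 + 0.2112 + 0.1652 + 0.0544 + 0.0279 = 1.5835
R0 > 1, so the population is growing.

growing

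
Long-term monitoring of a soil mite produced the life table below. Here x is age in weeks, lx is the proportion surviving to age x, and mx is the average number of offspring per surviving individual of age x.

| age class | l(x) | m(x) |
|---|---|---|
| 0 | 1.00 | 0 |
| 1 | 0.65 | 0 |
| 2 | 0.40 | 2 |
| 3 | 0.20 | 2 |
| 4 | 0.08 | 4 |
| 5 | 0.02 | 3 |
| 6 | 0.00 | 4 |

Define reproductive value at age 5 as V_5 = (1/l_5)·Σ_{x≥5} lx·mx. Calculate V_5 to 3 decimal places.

lx·mx for x ≥ 5: 0.06, 0 → sum = 0.06
V_5 = 0.06 / l_5 = 0.06 / 0.02 = 3 → 3.000

3.000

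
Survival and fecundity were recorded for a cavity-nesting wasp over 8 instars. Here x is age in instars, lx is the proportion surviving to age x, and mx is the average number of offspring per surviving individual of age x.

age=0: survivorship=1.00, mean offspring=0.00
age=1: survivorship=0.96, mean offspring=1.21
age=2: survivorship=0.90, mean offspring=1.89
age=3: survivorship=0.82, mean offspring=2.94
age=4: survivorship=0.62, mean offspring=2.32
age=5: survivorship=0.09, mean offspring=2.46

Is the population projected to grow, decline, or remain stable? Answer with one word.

growing

R0 = Σ lx·mx = 0 + 1.1616 + 1.701 + 2.4108 + 1.4384 + 0.2214 = 6.9332
R0 > 1, so the population is growing.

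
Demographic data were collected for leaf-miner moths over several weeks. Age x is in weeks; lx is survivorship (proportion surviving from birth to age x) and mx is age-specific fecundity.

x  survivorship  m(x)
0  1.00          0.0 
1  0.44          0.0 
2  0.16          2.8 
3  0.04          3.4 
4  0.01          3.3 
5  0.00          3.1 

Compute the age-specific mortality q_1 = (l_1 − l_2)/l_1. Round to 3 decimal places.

q_1 = (l_1 − l_2) / l_1 = (0.44 − 0.16) / 0.44
     = 0.28 / 0.44 = 0.636364… → 0.636

0.636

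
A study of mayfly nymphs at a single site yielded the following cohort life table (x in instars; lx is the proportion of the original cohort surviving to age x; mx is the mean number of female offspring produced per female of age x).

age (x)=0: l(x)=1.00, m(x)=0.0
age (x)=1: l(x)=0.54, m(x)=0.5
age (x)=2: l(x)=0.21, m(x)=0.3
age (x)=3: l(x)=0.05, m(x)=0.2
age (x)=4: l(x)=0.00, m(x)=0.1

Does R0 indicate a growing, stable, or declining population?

declining

R0 = Σ lx·mx = 0 + 0.27 + 0.063 + 0.01 + 0 = 0.343
R0 < 1, so the population is declining.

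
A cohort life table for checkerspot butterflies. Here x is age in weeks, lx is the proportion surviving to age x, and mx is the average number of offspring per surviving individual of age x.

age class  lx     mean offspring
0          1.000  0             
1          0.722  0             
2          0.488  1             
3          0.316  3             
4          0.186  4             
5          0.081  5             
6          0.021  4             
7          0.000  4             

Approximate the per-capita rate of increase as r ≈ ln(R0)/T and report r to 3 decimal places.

R0 = Σ lx·mx = 0 + 0 + 0.488 + 0.948 + 0.744 + 0.405 + 0.084 + 0 = 2.669
Σ x·lx·mx = 9.325; T = 9.325/2.669 = 3.49382…
r ≈ ln(R0)/T = ln(2.669)/3.49382… = 0.28098… → 0.281

0.281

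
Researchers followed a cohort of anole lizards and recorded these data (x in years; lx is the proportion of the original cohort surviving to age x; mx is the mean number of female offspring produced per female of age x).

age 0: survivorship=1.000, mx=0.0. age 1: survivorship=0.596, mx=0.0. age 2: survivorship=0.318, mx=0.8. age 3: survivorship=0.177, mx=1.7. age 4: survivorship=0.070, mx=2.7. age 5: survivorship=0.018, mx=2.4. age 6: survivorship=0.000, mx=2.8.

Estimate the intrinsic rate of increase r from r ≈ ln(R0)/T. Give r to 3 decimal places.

-0.079

R0 = Σ lx·mx = 0 + 0 + 0.2544 + 0.3009 + 0.189 + 0.0432 + 0 = 0.7875
Σ x·lx·mx = 2.3835; T = 2.3835/0.7875 = 3.02667…
r ≈ ln(R0)/T = ln(0.7875)/3.02667… = -0.07893… → -0.079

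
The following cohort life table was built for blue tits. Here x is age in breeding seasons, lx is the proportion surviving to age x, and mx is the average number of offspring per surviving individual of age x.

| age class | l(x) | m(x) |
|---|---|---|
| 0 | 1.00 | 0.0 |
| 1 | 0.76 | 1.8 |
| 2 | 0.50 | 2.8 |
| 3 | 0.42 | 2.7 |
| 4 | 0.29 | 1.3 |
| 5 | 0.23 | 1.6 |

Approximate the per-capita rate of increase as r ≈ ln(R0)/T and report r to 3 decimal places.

R0 = Σ lx·mx = 0 + 1.368 + 1.4 + 1.134 + 0.377 + 0.368 = 4.647
Σ x·lx·mx = 10.918; T = 10.918/4.647 = 2.34947…
r ≈ ln(R0)/T = ln(4.647)/2.34947… = 0.65386… → 0.654

0.654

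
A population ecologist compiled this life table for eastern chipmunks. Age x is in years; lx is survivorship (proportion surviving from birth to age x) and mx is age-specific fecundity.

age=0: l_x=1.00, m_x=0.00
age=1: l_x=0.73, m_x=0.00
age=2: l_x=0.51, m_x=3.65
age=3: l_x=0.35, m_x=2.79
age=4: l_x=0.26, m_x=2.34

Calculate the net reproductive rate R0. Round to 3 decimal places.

lx·mx by age: 0, 0, 1.8615, 0.9765, 0.6084
R0 = Σ lx·mx = 3.4464 → 3.446

3.446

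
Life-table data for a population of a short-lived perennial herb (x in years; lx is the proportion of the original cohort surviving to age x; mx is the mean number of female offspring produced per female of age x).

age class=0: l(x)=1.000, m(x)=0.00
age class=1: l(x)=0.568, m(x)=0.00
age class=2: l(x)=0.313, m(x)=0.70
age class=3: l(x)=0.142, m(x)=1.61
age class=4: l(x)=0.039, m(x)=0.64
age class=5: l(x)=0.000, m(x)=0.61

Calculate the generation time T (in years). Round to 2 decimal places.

lx·mx: 0, 0, 0.2191, 0.22862, 0.02496, 0 → R0 = 0.47268
x·lx·mx: 0, 0, 0.4382, 0.68586, 0.09984, 0 → Σ = 1.2239
T = 1.2239 / 0.47268 = 2.589278… → 2.59

2.59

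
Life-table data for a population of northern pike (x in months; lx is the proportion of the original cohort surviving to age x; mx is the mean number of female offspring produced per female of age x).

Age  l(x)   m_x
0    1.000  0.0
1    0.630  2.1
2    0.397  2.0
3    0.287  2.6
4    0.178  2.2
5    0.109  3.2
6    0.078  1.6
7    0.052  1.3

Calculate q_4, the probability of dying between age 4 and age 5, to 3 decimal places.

0.388

q_4 = (l_4 − l_5) / l_4 = (0.178 − 0.109) / 0.178
     = 0.069 / 0.178 = 0.38764… → 0.388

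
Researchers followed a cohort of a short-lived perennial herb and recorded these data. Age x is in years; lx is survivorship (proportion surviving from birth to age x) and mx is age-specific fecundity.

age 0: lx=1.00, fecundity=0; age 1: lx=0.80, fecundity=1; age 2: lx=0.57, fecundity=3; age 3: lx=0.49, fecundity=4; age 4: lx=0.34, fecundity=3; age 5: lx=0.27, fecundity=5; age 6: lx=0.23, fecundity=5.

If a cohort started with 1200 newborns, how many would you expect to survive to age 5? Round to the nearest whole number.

324

Expected survivors = N0 · l_5 = 1200 × 0.27 = 324 → 324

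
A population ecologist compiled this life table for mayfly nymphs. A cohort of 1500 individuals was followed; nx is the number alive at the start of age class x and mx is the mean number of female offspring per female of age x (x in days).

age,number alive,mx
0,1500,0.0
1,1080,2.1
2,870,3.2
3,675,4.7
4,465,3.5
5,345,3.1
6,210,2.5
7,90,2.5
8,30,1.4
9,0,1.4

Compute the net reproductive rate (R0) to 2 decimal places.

lx = nx/n0 = nx/1500: 1, 0.72, 0.58, 0.45, 0.31, 0.23, 0.14, 0.06, 0.02, 0
lx·mx by age: 0, 1.512, 1.856, 2.115, 1.085, 0.713, 0.35, 0.15, 0.028, 0
R0 = Σ lx·mx = 7.809 → 7.81

7.81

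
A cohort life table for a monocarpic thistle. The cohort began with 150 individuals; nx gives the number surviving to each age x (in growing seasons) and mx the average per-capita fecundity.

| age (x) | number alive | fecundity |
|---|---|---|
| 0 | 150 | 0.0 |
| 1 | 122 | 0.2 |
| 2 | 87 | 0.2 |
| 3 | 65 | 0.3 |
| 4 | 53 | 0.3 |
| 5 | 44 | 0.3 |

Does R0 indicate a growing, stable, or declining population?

lx = nx/n0 = nx/150: 1, 0.81333…, 0.58, 0.43333…, 0.35333…, 0.29333…
R0 = Σ lx·mx = 0 + 0.162667… + 0.116 + 0.13… + 0.106… + 0.088… = 0.602667…
R0 < 1, so the population is declining.

declining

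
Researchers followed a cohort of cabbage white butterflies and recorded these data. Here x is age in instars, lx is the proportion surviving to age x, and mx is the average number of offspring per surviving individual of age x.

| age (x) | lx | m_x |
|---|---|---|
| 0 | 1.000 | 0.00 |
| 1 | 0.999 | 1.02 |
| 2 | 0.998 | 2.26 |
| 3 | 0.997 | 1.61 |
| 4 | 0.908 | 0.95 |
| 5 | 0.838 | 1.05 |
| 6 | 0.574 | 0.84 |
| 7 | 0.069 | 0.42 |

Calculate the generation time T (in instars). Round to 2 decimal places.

2.98

lx·mx: 0, 1.01898, 2.25548, 1.60517, 0.8626, 0.8799, 0.48216, 0.02898 → R0 = 7.13327
x·lx·mx: 0, 1.01898, 4.51096, 4.81551, 3.4504, 4.3995, 2.89296, 0.20286 → Σ = 21.29117
T = 21.29117 / 7.13327 = 2.98477… → 2.98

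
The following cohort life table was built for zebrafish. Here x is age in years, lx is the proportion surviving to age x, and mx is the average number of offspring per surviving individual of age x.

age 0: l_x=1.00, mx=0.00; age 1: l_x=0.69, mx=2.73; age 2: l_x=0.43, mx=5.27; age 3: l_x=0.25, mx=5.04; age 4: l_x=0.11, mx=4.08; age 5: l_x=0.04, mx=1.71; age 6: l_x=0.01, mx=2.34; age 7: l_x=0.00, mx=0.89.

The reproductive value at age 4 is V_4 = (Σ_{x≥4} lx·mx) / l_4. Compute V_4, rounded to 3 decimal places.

4.915

lx·mx for x ≥ 4: 0.4488, 0.0684, 0.0234, 0 → sum = 0.5406
V_4 = 0.5406 / l_4 = 0.5406 / 0.11 = 4.914545… → 4.915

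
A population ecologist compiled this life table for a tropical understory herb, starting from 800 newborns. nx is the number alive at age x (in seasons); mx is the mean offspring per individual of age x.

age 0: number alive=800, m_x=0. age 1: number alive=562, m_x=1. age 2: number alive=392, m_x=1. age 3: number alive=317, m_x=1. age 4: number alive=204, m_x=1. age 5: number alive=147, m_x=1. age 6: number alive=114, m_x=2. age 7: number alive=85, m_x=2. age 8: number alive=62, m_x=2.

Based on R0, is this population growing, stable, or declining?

growing

lx = nx/n0 = nx/800: 1, 0.7025, 0.49, 0.39625, 0.255, 0.18375, 0.1425, 0.10625, 0.0775
R0 = Σ lx·mx = 0 + 0.7025 + 0.49 + 0.39625 + 0.255 + 0.18375 + 0.285 + 0.2125 + 0.155 = 2.68
R0 > 1, so the population is growing.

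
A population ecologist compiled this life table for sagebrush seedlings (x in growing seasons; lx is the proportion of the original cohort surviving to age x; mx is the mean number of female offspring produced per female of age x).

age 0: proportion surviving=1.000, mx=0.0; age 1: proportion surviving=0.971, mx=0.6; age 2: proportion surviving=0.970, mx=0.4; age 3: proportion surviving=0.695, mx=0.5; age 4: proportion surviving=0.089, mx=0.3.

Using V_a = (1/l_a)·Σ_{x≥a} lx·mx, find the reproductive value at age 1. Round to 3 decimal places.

1.385

lx·mx for x ≥ 1: 0.5826, 0.388, 0.3475, 0.0267 → sum = 1.3448
V_1 = 1.3448 / l_1 = 1.3448 / 0.971 = 1.384964… → 1.385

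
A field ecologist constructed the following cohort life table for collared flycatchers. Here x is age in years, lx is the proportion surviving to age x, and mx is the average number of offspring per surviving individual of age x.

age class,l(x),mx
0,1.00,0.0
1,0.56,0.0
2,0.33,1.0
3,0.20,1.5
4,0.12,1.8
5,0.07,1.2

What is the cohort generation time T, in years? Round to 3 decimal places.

lx·mx: 0, 0, 0.33, 0.3, 0.216, 0.084 → R0 = 0.93
x·lx·mx: 0, 0, 0.66, 0.9, 0.864, 0.42 → Σ = 2.844
T = 2.844 / 0.93 = 3.058065… → 3.058

3.058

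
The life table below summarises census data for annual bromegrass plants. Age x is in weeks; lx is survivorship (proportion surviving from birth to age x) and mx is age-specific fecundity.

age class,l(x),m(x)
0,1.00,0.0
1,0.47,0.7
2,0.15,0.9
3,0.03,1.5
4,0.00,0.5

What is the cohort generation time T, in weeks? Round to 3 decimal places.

1.442

lx·mx: 0, 0.329, 0.135, 0.045, 0 → R0 = 0.509
x·lx·mx: 0, 0.329, 0.27, 0.135, 0 → Σ = 0.734
T = 0.734 / 0.509 = 1.442043… → 1.442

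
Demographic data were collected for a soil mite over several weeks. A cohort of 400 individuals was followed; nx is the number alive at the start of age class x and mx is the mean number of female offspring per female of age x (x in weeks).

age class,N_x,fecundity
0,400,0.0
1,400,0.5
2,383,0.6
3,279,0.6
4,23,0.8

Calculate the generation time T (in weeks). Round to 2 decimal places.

lx = nx/n0 = nx/400: 1, 1, 0.9575, 0.6975, 0.0575
lx·mx: 0, 0.5, 0.5745, 0.4185, 0.046 → R0 = 1.539
x·lx·mx: 0, 0.5, 1.149, 1.2555, 0.184 → Σ = 3.0885
T = 3.0885 / 1.539 = 2.006823… → 2.01

2.01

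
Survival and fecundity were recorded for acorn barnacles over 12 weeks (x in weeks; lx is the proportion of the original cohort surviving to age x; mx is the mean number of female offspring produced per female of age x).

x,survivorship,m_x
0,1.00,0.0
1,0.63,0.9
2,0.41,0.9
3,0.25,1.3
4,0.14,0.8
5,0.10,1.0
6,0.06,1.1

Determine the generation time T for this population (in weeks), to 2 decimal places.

lx·mx: 0, 0.567, 0.369, 0.325, 0.112, 0.1, 0.066 → R0 = 1.539
x·lx·mx: 0, 0.567, 0.738, 0.975, 0.448, 0.5, 0.396 → Σ = 3.624
T = 3.624 / 1.539 = 2.354776… → 2.35

2.35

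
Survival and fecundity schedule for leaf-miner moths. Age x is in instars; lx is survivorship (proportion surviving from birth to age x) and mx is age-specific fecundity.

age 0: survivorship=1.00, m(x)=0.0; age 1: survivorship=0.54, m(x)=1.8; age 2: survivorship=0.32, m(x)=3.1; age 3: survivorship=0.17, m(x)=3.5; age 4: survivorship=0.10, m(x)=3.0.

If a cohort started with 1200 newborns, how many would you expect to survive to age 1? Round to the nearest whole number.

Expected survivors = N0 · l_1 = 1200 × 0.54 = 648 → 648

648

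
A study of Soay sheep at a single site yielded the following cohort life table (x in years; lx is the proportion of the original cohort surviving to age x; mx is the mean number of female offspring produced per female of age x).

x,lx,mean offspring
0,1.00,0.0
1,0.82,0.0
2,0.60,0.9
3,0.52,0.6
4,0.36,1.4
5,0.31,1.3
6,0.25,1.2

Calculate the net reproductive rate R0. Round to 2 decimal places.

lx·mx by age: 0, 0, 0.54, 0.312, 0.504, 0.403, 0.3
R0 = Σ lx·mx = 2.059 → 2.06

2.06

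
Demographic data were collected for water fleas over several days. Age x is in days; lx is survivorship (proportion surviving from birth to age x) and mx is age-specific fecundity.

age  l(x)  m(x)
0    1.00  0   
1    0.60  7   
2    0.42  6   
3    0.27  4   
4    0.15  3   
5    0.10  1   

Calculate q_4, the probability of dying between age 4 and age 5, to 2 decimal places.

0.33

q_4 = (l_4 − l_5) / l_4 = (0.15 − 0.1) / 0.15
     = 0.05 / 0.15 = 0.333333… → 0.33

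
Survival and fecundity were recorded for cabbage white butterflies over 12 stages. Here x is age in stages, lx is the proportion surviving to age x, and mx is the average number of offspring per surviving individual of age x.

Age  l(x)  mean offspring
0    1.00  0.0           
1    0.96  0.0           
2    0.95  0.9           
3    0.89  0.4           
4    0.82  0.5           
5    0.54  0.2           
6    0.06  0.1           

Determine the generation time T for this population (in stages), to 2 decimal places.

lx·mx: 0, 0, 0.855, 0.356, 0.41, 0.108, 0.006 → R0 = 1.735
x·lx·mx: 0, 0, 1.71, 1.068, 1.64, 0.54, 0.036 → Σ = 4.994
T = 4.994 / 1.735 = 2.878386… → 2.88

2.88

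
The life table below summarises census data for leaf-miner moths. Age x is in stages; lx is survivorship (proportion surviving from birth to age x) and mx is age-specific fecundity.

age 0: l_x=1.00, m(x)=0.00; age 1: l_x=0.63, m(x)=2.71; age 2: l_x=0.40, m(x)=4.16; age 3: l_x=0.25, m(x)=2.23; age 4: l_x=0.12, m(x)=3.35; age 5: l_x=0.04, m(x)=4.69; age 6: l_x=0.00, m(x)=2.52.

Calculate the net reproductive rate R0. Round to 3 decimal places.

lx·mx by age: 0, 1.7073, 1.664, 0.5575, 0.402, 0.1876, 0
R0 = Σ lx·mx = 4.5184 → 4.518

4.518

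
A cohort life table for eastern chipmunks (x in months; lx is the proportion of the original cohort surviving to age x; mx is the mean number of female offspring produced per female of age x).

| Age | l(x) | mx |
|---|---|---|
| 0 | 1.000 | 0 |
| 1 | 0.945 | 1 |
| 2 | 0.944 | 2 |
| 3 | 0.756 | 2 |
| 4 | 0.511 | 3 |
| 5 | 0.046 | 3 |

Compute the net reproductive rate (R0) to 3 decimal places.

lx·mx by age: 0, 0.945, 1.888, 1.512, 1.533, 0.138
R0 = Σ lx·mx = 6.016 → 6.016

6.016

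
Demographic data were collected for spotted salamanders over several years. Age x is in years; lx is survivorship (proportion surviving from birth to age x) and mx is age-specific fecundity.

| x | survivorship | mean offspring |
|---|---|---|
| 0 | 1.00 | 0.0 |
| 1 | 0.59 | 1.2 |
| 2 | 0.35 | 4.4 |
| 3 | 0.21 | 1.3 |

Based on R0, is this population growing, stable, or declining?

growing

R0 = Σ lx·mx = 0 + 0.708 + 1.54 + 0.273 = 2.521
R0 > 1, so the population is growing.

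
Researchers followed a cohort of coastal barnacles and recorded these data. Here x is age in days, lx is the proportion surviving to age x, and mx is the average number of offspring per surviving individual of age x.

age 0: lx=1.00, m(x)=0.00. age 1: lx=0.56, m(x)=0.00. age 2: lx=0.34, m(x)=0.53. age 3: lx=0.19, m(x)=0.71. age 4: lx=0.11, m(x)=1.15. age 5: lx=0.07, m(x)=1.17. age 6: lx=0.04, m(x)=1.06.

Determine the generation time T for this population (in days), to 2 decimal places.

3.42

lx·mx: 0, 0, 0.1802, 0.1349, 0.1265, 0.0819, 0.0424 → R0 = 0.5659
x·lx·mx: 0, 0, 0.3604, 0.4047, 0.506, 0.4095, 0.2544 → Σ = 1.935
T = 1.935 / 0.5659 = 3.419332… → 3.42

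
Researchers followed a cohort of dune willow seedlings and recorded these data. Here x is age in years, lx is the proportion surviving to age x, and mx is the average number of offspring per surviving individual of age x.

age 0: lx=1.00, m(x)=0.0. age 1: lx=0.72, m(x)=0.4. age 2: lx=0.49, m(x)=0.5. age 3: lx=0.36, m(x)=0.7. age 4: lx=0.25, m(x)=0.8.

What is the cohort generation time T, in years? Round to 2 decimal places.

2.37

lx·mx: 0, 0.288, 0.245, 0.252, 0.2 → R0 = 0.985
x·lx·mx: 0, 0.288, 0.49, 0.756, 0.8 → Σ = 2.334
T = 2.334 / 0.985 = 2.369543… → 2.37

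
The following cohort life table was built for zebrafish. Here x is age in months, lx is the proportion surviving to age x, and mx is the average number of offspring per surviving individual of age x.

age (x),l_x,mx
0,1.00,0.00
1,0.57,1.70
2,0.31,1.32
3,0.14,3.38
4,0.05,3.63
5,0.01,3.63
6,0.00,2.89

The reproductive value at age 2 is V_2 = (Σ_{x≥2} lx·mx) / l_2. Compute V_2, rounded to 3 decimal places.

lx·mx for x ≥ 2: 0.4092, 0.4732, 0.1815, 0.0363, 0 → sum = 1.1002
V_2 = 1.1002 / l_2 = 1.1002 / 0.31 = 3.549032… → 3.549

3.549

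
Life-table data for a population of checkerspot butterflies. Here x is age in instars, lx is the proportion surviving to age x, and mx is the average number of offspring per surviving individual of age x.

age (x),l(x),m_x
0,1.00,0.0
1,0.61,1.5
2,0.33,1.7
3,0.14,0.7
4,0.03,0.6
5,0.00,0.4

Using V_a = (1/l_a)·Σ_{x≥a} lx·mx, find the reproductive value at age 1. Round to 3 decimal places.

2.610

lx·mx for x ≥ 1: 0.915, 0.561, 0.098, 0.018, 0 → sum = 1.592
V_1 = 1.592 / l_1 = 1.592 / 0.61 = 2.609836… → 2.610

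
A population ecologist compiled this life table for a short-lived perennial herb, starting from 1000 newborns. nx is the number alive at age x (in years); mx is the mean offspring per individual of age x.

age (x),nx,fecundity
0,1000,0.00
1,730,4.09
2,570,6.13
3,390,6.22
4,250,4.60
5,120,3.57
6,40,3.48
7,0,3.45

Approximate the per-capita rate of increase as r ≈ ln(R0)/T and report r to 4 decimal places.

1.0111

lx = nx/n0 = nx/1000: 1, 0.73, 0.57, 0.39, 0.25, 0.12, 0.04, 0
R0 = Σ lx·mx = 0 + 2.9857 + 3.4941 + 2.4258 + 1.15 + 0.4284 + 0.1392 + 0 = 10.6232
Σ x·lx·mx = 24.8285; T = 24.8285/10.6232 = 2.3372…
r ≈ ln(R0)/T = ln(10.6232)/2.3372… = 1.011058… → 1.0111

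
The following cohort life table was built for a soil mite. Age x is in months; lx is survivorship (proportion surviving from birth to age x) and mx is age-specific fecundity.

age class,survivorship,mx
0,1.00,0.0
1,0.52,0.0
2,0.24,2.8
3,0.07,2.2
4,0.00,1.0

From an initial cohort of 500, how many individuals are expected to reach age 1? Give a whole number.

Expected survivors = N0 · l_1 = 500 × 0.52 = 260 → 260

260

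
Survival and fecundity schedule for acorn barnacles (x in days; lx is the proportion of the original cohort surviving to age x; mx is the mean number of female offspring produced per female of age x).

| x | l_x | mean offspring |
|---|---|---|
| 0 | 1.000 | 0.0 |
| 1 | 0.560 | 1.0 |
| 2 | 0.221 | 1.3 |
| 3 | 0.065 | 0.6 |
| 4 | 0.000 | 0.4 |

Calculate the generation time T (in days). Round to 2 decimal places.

lx·mx: 0, 0.56, 0.2873, 0.039, 0 → R0 = 0.8863
x·lx·mx: 0, 0.56, 0.5746, 0.117, 0 → Σ = 1.2516
T = 1.2516 / 0.8863 = 1.412163… → 1.41

1.41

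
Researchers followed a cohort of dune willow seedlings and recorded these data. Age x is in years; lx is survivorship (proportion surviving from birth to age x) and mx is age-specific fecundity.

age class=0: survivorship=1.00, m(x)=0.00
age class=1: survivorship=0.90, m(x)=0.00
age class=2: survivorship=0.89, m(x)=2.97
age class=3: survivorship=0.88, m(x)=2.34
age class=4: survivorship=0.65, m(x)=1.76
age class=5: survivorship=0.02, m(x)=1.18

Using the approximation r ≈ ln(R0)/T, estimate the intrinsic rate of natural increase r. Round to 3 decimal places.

0.643

R0 = Σ lx·mx = 0 + 0 + 2.6433 + 2.0592 + 1.144 + 0.0236 = 5.8701
Σ x·lx·mx = 16.1582; T = 16.1582/5.8701 = 2.75263…
r ≈ ln(R0)/T = ln(5.8701)/2.75263… = 0.64298… → 0.643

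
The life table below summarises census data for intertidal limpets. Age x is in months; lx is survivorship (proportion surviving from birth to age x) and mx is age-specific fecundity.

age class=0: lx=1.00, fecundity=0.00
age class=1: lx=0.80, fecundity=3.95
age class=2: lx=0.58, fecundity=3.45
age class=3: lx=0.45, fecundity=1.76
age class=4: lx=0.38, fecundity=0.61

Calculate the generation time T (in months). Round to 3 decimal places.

lx·mx: 0, 3.16, 2.001, 0.792, 0.2318 → R0 = 6.1848
x·lx·mx: 0, 3.16, 4.002, 2.376, 0.9272 → Σ = 10.4652
T = 10.4652 / 6.1848 = 1.692084… → 1.692

1.692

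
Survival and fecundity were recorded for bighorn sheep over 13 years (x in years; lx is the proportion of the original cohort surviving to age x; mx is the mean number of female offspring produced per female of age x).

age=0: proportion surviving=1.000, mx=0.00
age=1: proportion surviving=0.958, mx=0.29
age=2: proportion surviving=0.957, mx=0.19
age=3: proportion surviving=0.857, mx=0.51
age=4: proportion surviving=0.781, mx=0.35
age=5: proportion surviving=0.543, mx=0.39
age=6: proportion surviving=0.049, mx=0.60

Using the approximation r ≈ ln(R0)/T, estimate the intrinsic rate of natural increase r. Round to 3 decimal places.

R0 = Σ lx·mx = 0 + 0.27782 + 0.18183 + 0.43707 + 0.27335 + 0.21177 + 0.0294 = 1.41124
Σ x·lx·mx = 4.28134; T = 4.28134/1.41124 = 3.03374…
r ≈ ln(R0)/T = ln(1.41124)/3.03374… = 0.11355… → 0.114

0.114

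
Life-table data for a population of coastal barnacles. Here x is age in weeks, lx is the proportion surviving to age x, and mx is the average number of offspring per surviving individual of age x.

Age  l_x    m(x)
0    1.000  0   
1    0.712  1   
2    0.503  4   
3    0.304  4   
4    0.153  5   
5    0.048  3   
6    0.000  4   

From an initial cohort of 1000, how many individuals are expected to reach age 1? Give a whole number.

Expected survivors = N0 · l_1 = 1000 × 0.712 = 712 → 712

712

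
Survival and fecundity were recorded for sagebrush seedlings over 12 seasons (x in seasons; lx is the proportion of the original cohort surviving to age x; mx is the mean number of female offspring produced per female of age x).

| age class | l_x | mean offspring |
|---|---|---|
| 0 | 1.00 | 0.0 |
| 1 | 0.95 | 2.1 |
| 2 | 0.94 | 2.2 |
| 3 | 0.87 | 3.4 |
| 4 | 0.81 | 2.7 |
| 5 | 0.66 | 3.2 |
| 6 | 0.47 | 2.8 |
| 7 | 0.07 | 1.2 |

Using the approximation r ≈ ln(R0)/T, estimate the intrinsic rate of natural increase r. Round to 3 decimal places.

0.756

R0 = Σ lx·mx = 0 + 1.995 + 2.068 + 2.958 + 2.187 + 2.112 + 1.316 + 0.084 = 12.72
Σ x·lx·mx = 42.797; T = 42.797/12.72 = 3.36454…
r ≈ ln(R0)/T = ln(12.72)/3.36454… = 0.75588… → 0.756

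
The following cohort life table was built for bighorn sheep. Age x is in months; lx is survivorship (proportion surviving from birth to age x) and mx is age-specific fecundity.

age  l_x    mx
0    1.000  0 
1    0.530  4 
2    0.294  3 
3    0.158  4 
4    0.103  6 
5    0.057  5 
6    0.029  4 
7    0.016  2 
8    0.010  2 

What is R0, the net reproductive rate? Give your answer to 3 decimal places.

lx·mx by age: 0, 2.12, 0.882, 0.632, 0.618, 0.285, 0.116, 0.032, 0.02
R0 = Σ lx·mx = 4.705 → 4.705

4.705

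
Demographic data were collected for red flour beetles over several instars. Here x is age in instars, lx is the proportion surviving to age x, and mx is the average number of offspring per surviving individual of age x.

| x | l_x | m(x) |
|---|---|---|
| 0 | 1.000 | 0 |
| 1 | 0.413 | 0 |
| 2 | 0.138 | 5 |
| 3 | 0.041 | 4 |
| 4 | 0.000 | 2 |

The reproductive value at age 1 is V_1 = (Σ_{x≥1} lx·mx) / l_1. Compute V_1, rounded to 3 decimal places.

2.068

lx·mx for x ≥ 1: 0, 0.69, 0.164, 0 → sum = 0.854
V_1 = 0.854 / l_1 = 0.854 / 0.413 = 2.067797… → 2.068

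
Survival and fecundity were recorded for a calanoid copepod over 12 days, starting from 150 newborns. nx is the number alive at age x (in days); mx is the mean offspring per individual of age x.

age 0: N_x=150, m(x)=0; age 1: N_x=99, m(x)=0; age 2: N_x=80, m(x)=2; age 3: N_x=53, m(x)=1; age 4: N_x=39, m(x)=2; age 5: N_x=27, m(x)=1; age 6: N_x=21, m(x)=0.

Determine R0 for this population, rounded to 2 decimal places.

lx = nx/n0 = nx/150: 1, 0.66, 0.53333…, 0.35333…, 0.26, 0.18, 0.14
lx·mx by age: 0, 0, 1.066667…, 0.353333…, 0.52, 0.18, 0
R0 = Σ lx·mx = 2.12… → 2.12

2.12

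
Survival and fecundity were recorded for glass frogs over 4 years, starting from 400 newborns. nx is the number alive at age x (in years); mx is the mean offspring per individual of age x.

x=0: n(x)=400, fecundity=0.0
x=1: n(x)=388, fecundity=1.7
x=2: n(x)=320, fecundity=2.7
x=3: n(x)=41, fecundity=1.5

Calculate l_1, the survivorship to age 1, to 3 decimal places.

l_1 = n_1/n_0 = 388/400 = 0.97 → 0.970

0.970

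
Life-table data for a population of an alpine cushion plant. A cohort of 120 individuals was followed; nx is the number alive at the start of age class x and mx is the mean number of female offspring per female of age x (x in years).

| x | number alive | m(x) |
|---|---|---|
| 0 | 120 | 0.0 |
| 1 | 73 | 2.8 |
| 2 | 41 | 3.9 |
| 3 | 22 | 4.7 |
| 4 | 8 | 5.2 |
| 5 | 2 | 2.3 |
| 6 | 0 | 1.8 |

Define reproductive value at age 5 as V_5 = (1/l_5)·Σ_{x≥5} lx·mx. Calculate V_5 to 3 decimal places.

lx = nx/n0 = nx/120: 1, 0.60833…, 0.34167…, 0.18333…, 0.06667…, 0.01667…, 0
lx·mx for x ≥ 5: 0.038333…, 0 → sum = 0.038333…
V_5 = 0.038333… / l_5 = 0.038333… / 0.016667… = 2.3… → 2.300

2.300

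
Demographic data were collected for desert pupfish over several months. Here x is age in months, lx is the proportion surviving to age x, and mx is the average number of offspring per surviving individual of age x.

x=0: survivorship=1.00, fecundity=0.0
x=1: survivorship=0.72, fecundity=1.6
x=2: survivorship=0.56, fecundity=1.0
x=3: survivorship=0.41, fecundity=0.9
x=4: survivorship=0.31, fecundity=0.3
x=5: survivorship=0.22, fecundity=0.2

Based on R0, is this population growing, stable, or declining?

R0 = Σ lx·mx = 0 + 1.152 + 0.56 + 0.369 + 0.093 + 0.044 = 2.218
R0 > 1, so the population is growing.

growing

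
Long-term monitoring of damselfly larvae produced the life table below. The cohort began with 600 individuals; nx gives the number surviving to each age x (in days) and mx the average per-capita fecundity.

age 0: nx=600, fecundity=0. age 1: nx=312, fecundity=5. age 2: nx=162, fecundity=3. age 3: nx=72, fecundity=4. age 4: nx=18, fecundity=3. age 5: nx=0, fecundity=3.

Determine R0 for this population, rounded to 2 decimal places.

3.98

lx = nx/n0 = nx/600: 1, 0.52, 0.27, 0.12, 0.03, 0
lx·mx by age: 0, 2.6, 0.81, 0.48, 0.09, 0
R0 = Σ lx·mx = 3.98 → 3.98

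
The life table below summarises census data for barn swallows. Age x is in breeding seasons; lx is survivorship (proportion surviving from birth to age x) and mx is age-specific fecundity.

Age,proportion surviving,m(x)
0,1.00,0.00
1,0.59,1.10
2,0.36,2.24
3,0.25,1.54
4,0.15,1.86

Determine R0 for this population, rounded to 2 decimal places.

lx·mx by age: 0, 0.649, 0.8064, 0.385, 0.279
R0 = Σ lx·mx = 2.1194 → 2.12

2.12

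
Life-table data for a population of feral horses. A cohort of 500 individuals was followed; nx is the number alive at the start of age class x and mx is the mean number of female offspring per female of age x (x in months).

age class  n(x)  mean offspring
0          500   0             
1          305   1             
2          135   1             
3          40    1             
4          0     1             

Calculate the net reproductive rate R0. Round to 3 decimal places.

lx = nx/n0 = nx/500: 1, 0.61, 0.27, 0.08, 0
lx·mx by age: 0, 0.61, 0.27, 0.08, 0
R0 = Σ lx·mx = 0.96 → 0.960

0.960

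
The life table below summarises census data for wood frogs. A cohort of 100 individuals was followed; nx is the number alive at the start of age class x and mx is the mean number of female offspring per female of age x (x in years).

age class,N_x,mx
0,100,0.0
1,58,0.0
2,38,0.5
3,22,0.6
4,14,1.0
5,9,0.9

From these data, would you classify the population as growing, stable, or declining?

declining

lx = nx/n0 = nx/100: 1, 0.58, 0.38, 0.22, 0.14, 0.09
R0 = Σ lx·mx = 0 + 0 + 0.19 + 0.132 + 0.14 + 0.081 = 0.543
R0 < 1, so the population is declining.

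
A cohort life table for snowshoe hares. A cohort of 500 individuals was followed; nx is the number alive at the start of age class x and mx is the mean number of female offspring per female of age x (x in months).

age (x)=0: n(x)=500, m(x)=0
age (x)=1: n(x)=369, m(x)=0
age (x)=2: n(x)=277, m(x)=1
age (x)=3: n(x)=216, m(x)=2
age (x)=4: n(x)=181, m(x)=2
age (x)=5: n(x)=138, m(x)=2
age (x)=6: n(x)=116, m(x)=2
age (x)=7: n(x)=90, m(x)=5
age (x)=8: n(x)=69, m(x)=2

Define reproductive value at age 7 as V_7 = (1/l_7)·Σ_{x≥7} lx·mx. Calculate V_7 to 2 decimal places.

lx = nx/n0 = nx/500: 1, 0.738, 0.554, 0.432, 0.362, 0.276, 0.232, 0.18, 0.138
lx·mx for x ≥ 7: 0.9, 0.276 → sum = 1.176
V_7 = 1.176 / l_7 = 1.176 / 0.18 = 6.533333… → 6.53

6.53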